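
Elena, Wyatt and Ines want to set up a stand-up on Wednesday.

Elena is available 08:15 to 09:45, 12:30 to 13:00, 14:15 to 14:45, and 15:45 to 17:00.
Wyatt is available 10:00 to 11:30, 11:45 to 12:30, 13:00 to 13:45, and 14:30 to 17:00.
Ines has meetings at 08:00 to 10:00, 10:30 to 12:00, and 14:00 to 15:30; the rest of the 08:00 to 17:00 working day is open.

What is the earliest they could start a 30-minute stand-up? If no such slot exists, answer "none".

Ines free within 08:00–17:00: 10:00–10:30, 12:00–14:00, 15:30–17:00.
Elena ∩ Wyatt: 14:30–14:45, 15:45–17:00.
Elena ∩ Wyatt ∩ Ines: 15:45–17:00.
Windows ≥ 30 min: 15:45–17:00.
Earliest such window starts at 15:45.

15:45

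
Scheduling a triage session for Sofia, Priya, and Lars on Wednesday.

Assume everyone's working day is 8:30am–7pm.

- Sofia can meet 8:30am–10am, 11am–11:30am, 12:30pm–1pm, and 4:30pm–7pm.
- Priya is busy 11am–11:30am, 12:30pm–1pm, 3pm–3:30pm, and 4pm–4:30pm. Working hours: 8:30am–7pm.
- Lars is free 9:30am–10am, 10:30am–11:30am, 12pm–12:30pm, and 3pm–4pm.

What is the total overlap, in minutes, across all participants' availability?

30 minutes

Priya free within 08:30–19:00: 08:30–11:00, 11:30–12:30, 13:00–15:00, 15:30–16:00, 16:30–19:00.
Sofia ∩ Priya: 08:30–10:00, 16:30–19:00.
Sofia ∩ Priya ∩ Lars: 09:30–10:00.
Total common minutes: 30.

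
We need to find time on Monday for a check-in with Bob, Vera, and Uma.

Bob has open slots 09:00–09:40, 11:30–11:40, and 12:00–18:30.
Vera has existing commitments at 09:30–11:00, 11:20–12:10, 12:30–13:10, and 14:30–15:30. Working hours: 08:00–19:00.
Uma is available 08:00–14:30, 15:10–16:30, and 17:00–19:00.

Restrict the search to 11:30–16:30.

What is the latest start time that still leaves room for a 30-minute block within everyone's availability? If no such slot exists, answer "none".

16:00

Vera free within 08:00–19:00: 08:00–09:30, 11:00–11:20, 12:10–12:30, 13:10–14:30, 15:30–19:00.
Bob ∩ Vera: 09:00–09:30, 12:10–12:30, 13:10–14:30, 15:30–18:30.
Bob ∩ Vera ∩ Uma: 09:00–09:30, 12:10–12:30, 13:10–14:30, 15:30–16:30, 17:00–18:30.
Restricted to 11:30–16:30: 12:10–12:30, 13:10–14:30, 15:30–16:30.
Windows ≥ 30 min: 13:10–14:30, 15:30–16:30.
Latest start in the last window 15:30–16:30 is 16:30 − 30 min = 16:00.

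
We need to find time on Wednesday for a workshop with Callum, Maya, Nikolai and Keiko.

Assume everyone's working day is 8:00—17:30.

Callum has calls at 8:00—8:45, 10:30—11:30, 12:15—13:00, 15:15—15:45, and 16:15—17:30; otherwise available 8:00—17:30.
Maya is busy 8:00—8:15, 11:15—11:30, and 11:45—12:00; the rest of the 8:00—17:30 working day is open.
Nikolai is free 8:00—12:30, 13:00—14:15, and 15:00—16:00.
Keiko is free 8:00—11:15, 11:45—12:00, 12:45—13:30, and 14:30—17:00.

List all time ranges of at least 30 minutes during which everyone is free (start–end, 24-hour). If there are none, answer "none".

Callum free within 08:00–17:30: 08:45–10:30, 11:30–12:15, 13:00–15:15, 15:45–16:15.
Maya free within 08:00–17:30: 08:15–11:15, 11:30–11:45, 12:00–17:30.
Callum ∩ Maya: 08:45–10:30, 11:30–11:45, 12:00–12:15, 13:00–15:15, 15:45–16:15.
Callum ∩ Maya ∩ Nikolai: 08:45–10:30, 11:30–11:45, 12:00–12:15, 13:00–14:15, 15:00–15:15, 15:45–16:00.
Callum ∩ Maya ∩ Nikolai ∩ Keiko: 08:45–10:30, 13:00–13:30, 15:00–15:15, 15:45–16:00.
Windows ≥ 30 min: 08:45–10:30, 13:00–13:30.

08:45–10:30, 13:00–13:30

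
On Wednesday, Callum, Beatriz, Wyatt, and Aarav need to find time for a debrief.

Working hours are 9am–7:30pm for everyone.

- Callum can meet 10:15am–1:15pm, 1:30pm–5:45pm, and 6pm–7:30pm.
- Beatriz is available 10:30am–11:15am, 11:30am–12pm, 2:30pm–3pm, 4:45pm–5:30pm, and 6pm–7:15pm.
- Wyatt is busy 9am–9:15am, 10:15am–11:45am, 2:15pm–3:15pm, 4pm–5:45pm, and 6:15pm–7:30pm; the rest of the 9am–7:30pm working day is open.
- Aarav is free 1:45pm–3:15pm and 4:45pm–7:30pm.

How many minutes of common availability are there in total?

15 minutes

Wyatt free within 09:00–19:30: 09:15–10:15, 11:45–14:15, 15:15–16:00, 17:45–18:15.
Callum ∩ Beatriz: 10:30–11:15, 11:30–12:00, 14:30–15:00, 16:45–17:30, 18:00–19:15.
Callum ∩ Beatriz ∩ Wyatt: 11:45–12:00, 18:00–18:15.
Callum ∩ Beatriz ∩ Wyatt ∩ Aarav: 18:00–18:15.
Total common minutes: 15.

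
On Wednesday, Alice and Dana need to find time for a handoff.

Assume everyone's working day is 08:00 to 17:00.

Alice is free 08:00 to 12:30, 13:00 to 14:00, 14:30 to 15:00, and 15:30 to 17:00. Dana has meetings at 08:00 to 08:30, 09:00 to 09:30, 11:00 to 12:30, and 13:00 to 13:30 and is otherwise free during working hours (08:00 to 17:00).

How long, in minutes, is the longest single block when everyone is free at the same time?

90 minutes

Dana free within 08:00–17:00: 08:30–09:00, 09:30–11:00, 12:30–13:00, 13:30–17:00.
Alice ∩ Dana: 08:30–09:00, 09:30–11:00, 13:30–14:00, 14:30–15:00, 15:30–17:00.
Common window lengths: 30, 90, 30, 30, 90 min; longest is 90.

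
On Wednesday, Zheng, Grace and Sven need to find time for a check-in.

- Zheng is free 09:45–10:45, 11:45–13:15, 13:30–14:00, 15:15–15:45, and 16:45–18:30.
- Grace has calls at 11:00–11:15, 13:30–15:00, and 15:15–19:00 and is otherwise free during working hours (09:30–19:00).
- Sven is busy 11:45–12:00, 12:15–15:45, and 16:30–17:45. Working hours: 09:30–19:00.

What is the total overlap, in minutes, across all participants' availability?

Grace free within 09:30–19:00: 09:30–11:00, 11:15–13:30, 15:00–15:15.
Sven free within 09:30–19:00: 09:30–11:45, 12:00–12:15, 15:45–16:30, 17:45–19:00.
Zheng ∩ Grace: 09:45–10:45, 11:45–13:15.
Zheng ∩ Grace ∩ Sven: 09:45–10:45, 12:00–12:15.
Total common minutes: 60 + 15 = 75.

75 minutes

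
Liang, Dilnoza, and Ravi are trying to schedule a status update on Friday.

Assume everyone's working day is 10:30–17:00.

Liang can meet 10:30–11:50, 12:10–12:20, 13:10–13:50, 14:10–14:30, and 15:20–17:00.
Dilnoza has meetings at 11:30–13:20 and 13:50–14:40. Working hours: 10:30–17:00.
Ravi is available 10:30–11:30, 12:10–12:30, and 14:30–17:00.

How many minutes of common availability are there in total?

Dilnoza free within 10:30–17:00: 10:30–11:30, 13:20–13:50, 14:40–17:00.
Liang ∩ Dilnoza: 10:30–11:30, 13:20–13:50, 15:20–17:00.
Liang ∩ Dilnoza ∩ Ravi: 10:30–11:30, 15:20–17:00.
Total common minutes: 60 + 100 = 160.

160 minutes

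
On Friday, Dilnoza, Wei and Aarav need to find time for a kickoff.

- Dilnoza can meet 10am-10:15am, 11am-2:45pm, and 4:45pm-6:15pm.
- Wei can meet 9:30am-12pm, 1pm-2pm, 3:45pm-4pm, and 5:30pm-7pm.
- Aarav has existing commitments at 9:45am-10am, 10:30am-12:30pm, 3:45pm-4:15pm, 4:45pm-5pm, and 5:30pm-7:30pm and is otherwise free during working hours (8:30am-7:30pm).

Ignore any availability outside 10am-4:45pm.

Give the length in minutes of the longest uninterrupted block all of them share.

Aarav free within 08:30–19:30: 08:30–09:45, 10:00–10:30, 12:30–15:45, 16:15–16:45, 17:00–17:30.
Dilnoza ∩ Wei: 10:00–10:15, 11:00–12:00, 13:00–14:00, 17:30–18:15.
Dilnoza ∩ Wei ∩ Aarav: 10:00–10:15, 13:00–14:00.
Restricted to 10:00–16:45: 10:00–10:15, 13:00–14:00.
Common window lengths: 15, 60 min; longest is 60.

60 minutes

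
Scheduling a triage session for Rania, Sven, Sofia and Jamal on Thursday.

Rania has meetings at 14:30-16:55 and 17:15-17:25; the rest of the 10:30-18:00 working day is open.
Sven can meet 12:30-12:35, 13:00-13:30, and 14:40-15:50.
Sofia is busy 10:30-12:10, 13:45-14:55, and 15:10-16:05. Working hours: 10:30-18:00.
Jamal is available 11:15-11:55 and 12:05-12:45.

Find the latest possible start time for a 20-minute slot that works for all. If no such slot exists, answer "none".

none

Rania free within 10:30–18:00: 10:30–14:30, 16:55–17:15, 17:25–18:00.
Sofia free within 10:30–18:00: 12:10–13:45, 14:55–15:10, 16:05–18:00.
Rania ∩ Sven: 12:30–12:35, 13:00–13:30.
Rania ∩ Sven ∩ Sofia: 12:30–12:35, 13:00–13:30.
Rania ∩ Sven ∩ Sofia ∩ Jamal: 12:30–12:35.
Windows ≥ 20 min: (none).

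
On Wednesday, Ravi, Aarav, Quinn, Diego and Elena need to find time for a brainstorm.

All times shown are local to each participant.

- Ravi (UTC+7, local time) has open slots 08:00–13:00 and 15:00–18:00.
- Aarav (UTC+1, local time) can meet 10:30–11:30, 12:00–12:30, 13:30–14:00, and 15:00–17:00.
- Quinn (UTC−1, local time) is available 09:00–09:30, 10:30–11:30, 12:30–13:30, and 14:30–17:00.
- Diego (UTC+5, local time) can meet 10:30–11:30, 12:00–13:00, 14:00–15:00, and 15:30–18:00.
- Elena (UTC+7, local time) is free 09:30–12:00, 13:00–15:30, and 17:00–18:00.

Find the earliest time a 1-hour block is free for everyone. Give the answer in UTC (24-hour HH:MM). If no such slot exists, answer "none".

none

Ravi → UTC: 01:00–06:00, 08:00–11:00.
Aarav → UTC: 09:30–10:30, 11:00–11:30, 12:30–13:00, 14:00–16:00.
Quinn → UTC: 10:00–10:30, 11:30–12:30, 13:30–14:30, 15:30–18:00.
Diego → UTC: 05:30–06:30, 07:00–08:00, 09:00–10:00, 10:30–13:00.
Elena → UTC: 02:30–05:00, 06:00–08:30, 10:00–11:00.
Ravi ∩ Aarav: 09:30–10:30.
Ravi ∩ Aarav ∩ Quinn: 10:00–10:30.
Ravi ∩ Aarav ∩ Quinn ∩ Diego: (none).
Ravi ∩ Aarav ∩ Quinn ∩ Diego ∩ Elena: (none).
Windows ≥ 60 min: (none).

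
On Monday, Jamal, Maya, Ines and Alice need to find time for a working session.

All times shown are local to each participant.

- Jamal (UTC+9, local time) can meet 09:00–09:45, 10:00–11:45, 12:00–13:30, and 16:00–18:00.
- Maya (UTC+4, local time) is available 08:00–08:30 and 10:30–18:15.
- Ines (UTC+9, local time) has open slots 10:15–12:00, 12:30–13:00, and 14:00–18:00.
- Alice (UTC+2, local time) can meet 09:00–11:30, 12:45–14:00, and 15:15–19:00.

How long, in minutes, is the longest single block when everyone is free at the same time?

120 minutes

Jamal → UTC: 00:00–00:45, 01:00–02:45, 03:00–04:30, 07:00–09:00.
Maya → UTC: 04:00–04:30, 06:30–14:15.
Ines → UTC: 01:15–03:00, 03:30–04:00, 05:00–09:00.
Alice → UTC: 07:00–09:30, 10:45–12:00, 13:15–17:00.
Jamal ∩ Maya: 04:00–04:30, 07:00–09:00.
Jamal ∩ Maya ∩ Ines: 07:00–09:00.
Jamal ∩ Maya ∩ Ines ∩ Alice: 07:00–09:00.
Single common window of 120 minutes.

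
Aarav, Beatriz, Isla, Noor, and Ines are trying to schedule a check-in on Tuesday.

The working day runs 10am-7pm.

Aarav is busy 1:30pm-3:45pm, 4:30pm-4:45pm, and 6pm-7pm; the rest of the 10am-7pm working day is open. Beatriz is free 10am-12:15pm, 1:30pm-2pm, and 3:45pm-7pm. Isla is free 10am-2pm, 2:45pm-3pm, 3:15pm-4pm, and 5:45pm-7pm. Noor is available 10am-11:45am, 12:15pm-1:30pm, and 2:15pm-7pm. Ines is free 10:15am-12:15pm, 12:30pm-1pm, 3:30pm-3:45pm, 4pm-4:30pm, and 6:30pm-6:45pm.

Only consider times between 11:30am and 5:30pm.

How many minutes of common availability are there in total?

Aarav free within 10:00–19:00: 10:00–13:30, 15:45–16:30, 16:45–18:00.
Aarav ∩ Beatriz: 10:00–12:15, 15:45–16:30, 16:45–18:00.
Aarav ∩ Beatriz ∩ Isla: 10:00–12:15, 15:45–16:00, 17:45–18:00.
Aarav ∩ Beatriz ∩ Isla ∩ Noor: 10:00–11:45, 15:45–16:00, 17:45–18:00.
Aarav ∩ Beatriz ∩ Isla ∩ Noor ∩ Ines: 10:15–11:45.
Restricted to 11:30–17:30: 11:30–11:45.
Total common minutes: 15.

15 minutes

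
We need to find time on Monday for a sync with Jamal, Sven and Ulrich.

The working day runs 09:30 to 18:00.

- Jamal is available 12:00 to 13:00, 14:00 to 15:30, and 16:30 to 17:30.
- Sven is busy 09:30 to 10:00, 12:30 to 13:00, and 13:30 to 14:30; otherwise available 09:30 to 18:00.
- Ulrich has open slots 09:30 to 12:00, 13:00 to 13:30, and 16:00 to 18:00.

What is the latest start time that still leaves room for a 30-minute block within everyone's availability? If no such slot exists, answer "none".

Sven free within 09:30–18:00: 10:00–12:30, 13:00–13:30, 14:30–18:00.
Jamal ∩ Sven: 12:00–12:30, 14:30–15:30, 16:30–17:30.
Jamal ∩ Sven ∩ Ulrich: 16:30–17:30.
Windows ≥ 30 min: 16:30–17:30.
Latest start in the last window 16:30–17:30 is 17:30 − 30 min = 17:00.

17:00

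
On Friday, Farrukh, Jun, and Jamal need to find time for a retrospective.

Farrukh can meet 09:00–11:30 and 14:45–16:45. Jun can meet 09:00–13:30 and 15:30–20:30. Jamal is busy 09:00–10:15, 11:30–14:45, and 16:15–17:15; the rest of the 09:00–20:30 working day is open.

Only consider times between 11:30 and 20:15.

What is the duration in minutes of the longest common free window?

45 minutes

Jamal free within 09:00–20:30: 10:15–11:30, 14:45–16:15, 17:15–20:30.
Farrukh ∩ Jun: 09:00–11:30, 15:30–16:45.
Farrukh ∩ Jun ∩ Jamal: 10:15–11:30, 15:30–16:15.
Restricted to 11:30–20:15: 15:30–16:15.
Single common window of 45 minutes.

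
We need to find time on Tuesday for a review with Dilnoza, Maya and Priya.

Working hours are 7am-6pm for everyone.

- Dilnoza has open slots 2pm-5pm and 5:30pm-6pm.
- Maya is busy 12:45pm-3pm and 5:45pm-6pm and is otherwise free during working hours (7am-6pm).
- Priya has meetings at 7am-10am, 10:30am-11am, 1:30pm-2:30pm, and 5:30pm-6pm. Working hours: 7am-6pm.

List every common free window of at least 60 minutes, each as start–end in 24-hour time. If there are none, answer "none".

Maya free within 07:00–18:00: 07:00–12:45, 15:00–17:45.
Priya free within 07:00–18:00: 10:00–10:30, 11:00–13:30, 14:30–17:30.
Dilnoza ∩ Maya: 15:00–17:00, 17:30–17:45.
Dilnoza ∩ Maya ∩ Priya: 15:00–17:00.
Windows ≥ 60 min: 15:00–17:00.

15:00–17:00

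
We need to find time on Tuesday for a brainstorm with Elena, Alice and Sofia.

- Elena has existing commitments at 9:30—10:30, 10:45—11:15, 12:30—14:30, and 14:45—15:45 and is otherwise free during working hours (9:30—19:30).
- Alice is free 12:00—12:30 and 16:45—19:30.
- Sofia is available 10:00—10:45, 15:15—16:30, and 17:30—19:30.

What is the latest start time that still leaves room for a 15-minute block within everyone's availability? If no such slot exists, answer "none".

19:15

Elena free within 09:30–19:30: 10:30–10:45, 11:15–12:30, 14:30–14:45, 15:45–19:30.
Elena ∩ Alice: 12:00–12:30, 16:45–19:30.
Elena ∩ Alice ∩ Sofia: 17:30–19:30.
Windows ≥ 15 min: 17:30–19:30.
Latest start in the last window 17:30–19:30 is 19:30 − 15 min = 19:15.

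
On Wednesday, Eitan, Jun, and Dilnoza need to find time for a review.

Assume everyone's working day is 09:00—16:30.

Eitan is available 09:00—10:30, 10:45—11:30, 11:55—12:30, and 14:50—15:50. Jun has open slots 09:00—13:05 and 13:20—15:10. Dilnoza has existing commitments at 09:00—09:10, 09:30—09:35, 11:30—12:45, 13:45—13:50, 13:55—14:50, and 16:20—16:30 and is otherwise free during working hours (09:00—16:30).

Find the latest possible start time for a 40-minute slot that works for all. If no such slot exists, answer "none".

10:50

Dilnoza free within 09:00–16:30: 09:10–09:30, 09:35–11:30, 12:45–13:45, 13:50–13:55, 14:50–16:20.
Eitan ∩ Jun: 09:00–10:30, 10:45–11:30, 11:55–12:30, 14:50–15:10.
Eitan ∩ Jun ∩ Dilnoza: 09:10–09:30, 09:35–10:30, 10:45–11:30, 14:50–15:10.
Windows ≥ 40 min: 09:35–10:30, 10:45–11:30.
Latest start in the last window 10:45–11:30 is 11:30 − 40 min = 10:50.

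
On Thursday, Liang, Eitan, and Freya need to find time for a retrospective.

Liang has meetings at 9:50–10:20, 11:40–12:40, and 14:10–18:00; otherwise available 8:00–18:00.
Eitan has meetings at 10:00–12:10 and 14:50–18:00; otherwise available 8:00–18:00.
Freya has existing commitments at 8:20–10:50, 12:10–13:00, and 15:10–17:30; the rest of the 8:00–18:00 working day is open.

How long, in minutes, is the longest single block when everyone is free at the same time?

70 minutes

Liang free within 08:00–18:00: 08:00–09:50, 10:20–11:40, 12:40–14:10.
Eitan free within 08:00–18:00: 08:00–10:00, 12:10–14:50.
Freya free within 08:00–18:00: 08:00–08:20, 10:50–12:10, 13:00–15:10, 17:30–18:00.
Liang ∩ Eitan: 08:00–09:50, 12:40–14:10.
Liang ∩ Eitan ∩ Freya: 08:00–08:20, 13:00–14:10.
Common window lengths: 20, 70 min; longest is 70.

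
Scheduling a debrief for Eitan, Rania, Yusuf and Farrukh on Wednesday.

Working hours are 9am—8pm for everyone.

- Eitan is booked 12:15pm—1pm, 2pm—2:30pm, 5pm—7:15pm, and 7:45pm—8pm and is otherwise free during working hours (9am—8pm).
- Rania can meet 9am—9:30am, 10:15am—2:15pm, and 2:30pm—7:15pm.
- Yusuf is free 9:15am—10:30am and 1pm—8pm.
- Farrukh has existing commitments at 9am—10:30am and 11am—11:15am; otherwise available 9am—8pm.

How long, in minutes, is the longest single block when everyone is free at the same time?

Eitan free within 09:00–20:00: 09:00–12:15, 13:00–14:00, 14:30–17:00, 19:15–19:45.
Farrukh free within 09:00–20:00: 10:30–11:00, 11:15–20:00.
Eitan ∩ Rania: 09:00–09:30, 10:15–12:15, 13:00–14:00, 14:30–17:00.
Eitan ∩ Rania ∩ Yusuf: 09:15–09:30, 10:15–10:30, 13:00–14:00, 14:30–17:00.
Eitan ∩ Rania ∩ Yusuf ∩ Farrukh: 13:00–14:00, 14:30–17:00.
Common window lengths: 60, 150 min; longest is 150.

150 minutes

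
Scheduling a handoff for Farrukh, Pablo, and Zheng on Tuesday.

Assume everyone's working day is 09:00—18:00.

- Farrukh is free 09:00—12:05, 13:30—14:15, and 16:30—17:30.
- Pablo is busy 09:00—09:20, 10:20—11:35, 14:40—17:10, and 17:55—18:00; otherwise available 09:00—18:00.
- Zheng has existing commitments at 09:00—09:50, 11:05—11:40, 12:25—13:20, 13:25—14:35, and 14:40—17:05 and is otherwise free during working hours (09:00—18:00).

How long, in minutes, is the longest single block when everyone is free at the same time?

Pablo free within 09:00–18:00: 09:20–10:20, 11:35–14:40, 17:10–17:55.
Zheng free within 09:00–18:00: 09:50–11:05, 11:40–12:25, 13:20–13:25, 14:35–14:40, 17:05–18:00.
Farrukh ∩ Pablo: 09:20–10:20, 11:35–12:05, 13:30–14:15, 17:10–17:30.
Farrukh ∩ Pablo ∩ Zheng: 09:50–10:20, 11:40–12:05, 17:10–17:30.
Common window lengths: 30, 25, 20 min; longest is 30.

30 minutes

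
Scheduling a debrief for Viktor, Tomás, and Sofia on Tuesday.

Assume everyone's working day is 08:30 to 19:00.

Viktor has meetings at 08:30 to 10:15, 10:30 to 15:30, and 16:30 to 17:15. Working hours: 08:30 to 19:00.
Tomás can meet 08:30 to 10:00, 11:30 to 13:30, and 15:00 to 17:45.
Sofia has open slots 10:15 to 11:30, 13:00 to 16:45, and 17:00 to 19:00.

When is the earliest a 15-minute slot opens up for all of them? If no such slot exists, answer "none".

Viktor free within 08:30–19:00: 10:15–10:30, 15:30–16:30, 17:15–19:00.
Viktor ∩ Tomás: 15:30–16:30, 17:15–17:45.
Viktor ∩ Tomás ∩ Sofia: 15:30–16:30, 17:15–17:45.
Windows ≥ 15 min: 15:30–16:30, 17:15–17:45.
Earliest such window starts at 15:30.

15:30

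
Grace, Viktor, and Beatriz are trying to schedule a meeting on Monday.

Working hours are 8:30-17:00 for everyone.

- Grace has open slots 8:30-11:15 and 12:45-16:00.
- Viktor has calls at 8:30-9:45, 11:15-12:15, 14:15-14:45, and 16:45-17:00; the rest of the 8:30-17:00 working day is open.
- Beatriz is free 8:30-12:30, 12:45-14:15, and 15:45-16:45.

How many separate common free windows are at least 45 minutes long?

2

Viktor free within 08:30–17:00: 09:45–11:15, 12:15–14:15, 14:45–16:45.
Grace ∩ Viktor: 09:45–11:15, 12:45–14:15, 14:45–16:00.
Grace ∩ Viktor ∩ Beatriz: 09:45–11:15, 12:45–14:15, 15:45–16:00.
Windows ≥ 45 min: 09:45–11:15, 12:45–14:15.
That's 2 windows.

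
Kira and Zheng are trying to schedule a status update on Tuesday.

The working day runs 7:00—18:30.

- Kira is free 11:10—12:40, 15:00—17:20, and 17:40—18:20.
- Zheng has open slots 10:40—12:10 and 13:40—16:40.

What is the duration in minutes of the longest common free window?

100 minutes

Kira ∩ Zheng: 11:10–12:10, 15:00–16:40.
Common window lengths: 60, 100 min; longest is 100.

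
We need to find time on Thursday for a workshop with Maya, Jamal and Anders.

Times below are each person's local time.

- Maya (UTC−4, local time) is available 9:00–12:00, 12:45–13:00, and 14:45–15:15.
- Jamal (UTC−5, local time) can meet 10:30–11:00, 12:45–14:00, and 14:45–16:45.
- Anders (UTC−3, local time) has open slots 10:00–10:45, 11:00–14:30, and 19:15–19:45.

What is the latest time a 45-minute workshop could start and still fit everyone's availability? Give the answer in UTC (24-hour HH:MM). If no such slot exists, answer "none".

Maya → UTC: 13:00–16:00, 16:45–17:00, 18:45–19:15.
Jamal → UTC: 15:30–16:00, 17:45–19:00, 19:45–21:45.
Anders → UTC: 13:00–13:45, 14:00–17:30, 22:15–22:45.
Maya ∩ Jamal: 15:30–16:00, 18:45–19:00.
Maya ∩ Jamal ∩ Anders: 15:30–16:00.
Windows ≥ 45 min: (none).

none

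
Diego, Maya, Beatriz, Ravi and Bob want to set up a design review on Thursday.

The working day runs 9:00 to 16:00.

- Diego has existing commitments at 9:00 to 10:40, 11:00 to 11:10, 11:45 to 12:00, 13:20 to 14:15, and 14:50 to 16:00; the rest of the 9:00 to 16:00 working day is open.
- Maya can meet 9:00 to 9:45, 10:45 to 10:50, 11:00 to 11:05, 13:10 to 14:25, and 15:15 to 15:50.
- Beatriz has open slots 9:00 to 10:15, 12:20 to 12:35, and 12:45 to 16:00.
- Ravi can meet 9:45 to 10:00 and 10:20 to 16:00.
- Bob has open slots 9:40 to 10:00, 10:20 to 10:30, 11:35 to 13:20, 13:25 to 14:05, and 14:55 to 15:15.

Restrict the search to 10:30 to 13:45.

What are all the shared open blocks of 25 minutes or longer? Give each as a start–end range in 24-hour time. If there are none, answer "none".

Diego free within 09:00–16:00: 10:40–11:00, 11:10–11:45, 12:00–13:20, 14:15–14:50.
Diego ∩ Maya: 10:45–10:50, 13:10–13:20, 14:15–14:25.
Diego ∩ Maya ∩ Beatriz: 13:10–13:20, 14:15–14:25.
Diego ∩ Maya ∩ Beatriz ∩ Ravi: 13:10–13:20, 14:15–14:25.
Diego ∩ Maya ∩ Beatriz ∩ Ravi ∩ Bob: 13:10–13:20.
Restricted to 10:30–13:45: 13:10–13:20.
Windows ≥ 25 min: (none).

none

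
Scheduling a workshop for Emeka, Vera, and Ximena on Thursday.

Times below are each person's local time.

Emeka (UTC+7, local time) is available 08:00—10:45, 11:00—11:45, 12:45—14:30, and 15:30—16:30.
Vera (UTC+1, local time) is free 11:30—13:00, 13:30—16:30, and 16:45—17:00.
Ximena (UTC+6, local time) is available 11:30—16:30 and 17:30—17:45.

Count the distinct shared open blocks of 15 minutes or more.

Emeka → UTC: 01:00–03:45, 04:00–04:45, 05:45–07:30, 08:30–09:30.
Vera → UTC: 10:30–12:00, 12:30–15:30, 15:45–16:00.
Ximena → UTC: 05:30–10:30, 11:30–11:45.
Emeka ∩ Vera: (none).
Emeka ∩ Vera ∩ Ximena: (none).
Windows ≥ 15 min: (none).
That's 0 windows.

0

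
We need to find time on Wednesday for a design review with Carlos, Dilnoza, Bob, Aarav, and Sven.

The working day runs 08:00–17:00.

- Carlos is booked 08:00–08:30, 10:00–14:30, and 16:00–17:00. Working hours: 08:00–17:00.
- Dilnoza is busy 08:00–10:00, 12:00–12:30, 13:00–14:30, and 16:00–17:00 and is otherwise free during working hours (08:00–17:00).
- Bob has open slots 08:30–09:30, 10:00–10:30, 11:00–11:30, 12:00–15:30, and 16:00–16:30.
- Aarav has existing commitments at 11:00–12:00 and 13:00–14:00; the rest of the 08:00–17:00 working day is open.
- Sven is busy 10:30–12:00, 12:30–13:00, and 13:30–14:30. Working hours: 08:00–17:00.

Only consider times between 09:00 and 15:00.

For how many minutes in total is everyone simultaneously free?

Carlos free within 08:00–17:00: 08:30–10:00, 14:30–16:00.
Dilnoza free within 08:00–17:00: 10:00–12:00, 12:30–13:00, 14:30–16:00.
Aarav free within 08:00–17:00: 08:00–11:00, 12:00–13:00, 14:00–17:00.
Sven free within 08:00–17:00: 08:00–10:30, 12:00–12:30, 13:00–13:30, 14:30–17:00.
Carlos ∩ Dilnoza: 14:30–16:00.
Carlos ∩ Dilnoza ∩ Bob: 14:30–15:30.
Carlos ∩ Dilnoza ∩ Bob ∩ Aarav: 14:30–15:30.
Carlos ∩ Dilnoza ∩ Bob ∩ Aarav ∩ Sven: 14:30–15:30.
Restricted to 09:00–15:00: 14:30–15:00.
Total common minutes: 30.

30 minutes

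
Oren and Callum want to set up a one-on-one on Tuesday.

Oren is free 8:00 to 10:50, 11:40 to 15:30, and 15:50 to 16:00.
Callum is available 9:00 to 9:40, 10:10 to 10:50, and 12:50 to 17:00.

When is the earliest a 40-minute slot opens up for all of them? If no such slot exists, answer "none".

Oren ∩ Callum: 09:00–09:40, 10:10–10:50, 12:50–15:30, 15:50–16:00.
Windows ≥ 40 min: 09:00–09:40, 10:10–10:50, 12:50–15:30.
Earliest such window starts at 09:00.

09:00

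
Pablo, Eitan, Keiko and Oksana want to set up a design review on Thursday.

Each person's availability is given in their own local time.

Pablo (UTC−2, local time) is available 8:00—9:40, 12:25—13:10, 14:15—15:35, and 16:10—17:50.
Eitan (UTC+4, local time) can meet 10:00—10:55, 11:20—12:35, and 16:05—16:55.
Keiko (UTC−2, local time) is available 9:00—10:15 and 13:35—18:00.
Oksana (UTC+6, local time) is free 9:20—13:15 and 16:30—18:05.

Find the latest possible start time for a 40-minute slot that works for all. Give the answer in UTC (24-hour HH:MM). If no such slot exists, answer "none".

Pablo → UTC: 10:00–11:40, 14:25–15:10, 16:15–17:35, 18:10–19:50.
Eitan → UTC: 06:00–06:55, 07:20–08:35, 12:05–12:55.
Keiko → UTC: 11:00–12:15, 15:35–20:00.
Oksana → UTC: 03:20–07:15, 10:30–12:05.
Pablo ∩ Eitan: (none).
Pablo ∩ Eitan ∩ Keiko: (none).
Pablo ∩ Eitan ∩ Keiko ∩ Oksana: (none).
Windows ≥ 40 min: (none).

none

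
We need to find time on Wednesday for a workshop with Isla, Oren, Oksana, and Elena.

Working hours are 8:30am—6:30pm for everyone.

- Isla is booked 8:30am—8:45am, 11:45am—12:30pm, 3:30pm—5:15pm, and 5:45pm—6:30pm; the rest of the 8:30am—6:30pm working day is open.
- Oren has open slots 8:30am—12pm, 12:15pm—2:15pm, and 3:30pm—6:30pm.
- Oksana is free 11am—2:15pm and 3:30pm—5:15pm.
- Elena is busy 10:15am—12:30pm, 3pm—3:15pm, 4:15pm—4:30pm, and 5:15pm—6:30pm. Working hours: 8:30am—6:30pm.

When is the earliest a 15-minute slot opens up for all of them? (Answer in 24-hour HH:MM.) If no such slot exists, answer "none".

Isla free within 08:30–18:30: 08:45–11:45, 12:30–15:30, 17:15–17:45.
Elena free within 08:30–18:30: 08:30–10:15, 12:30–15:00, 15:15–16:15, 16:30–17:15.
Isla ∩ Oren: 08:45–11:45, 12:30–14:15, 17:15–17:45.
Isla ∩ Oren ∩ Oksana: 11:00–11:45, 12:30–14:15.
Isla ∩ Oren ∩ Oksana ∩ Elena: 12:30–14:15.
Windows ≥ 15 min: 12:30–14:15.
Earliest such window starts at 12:30.

12:30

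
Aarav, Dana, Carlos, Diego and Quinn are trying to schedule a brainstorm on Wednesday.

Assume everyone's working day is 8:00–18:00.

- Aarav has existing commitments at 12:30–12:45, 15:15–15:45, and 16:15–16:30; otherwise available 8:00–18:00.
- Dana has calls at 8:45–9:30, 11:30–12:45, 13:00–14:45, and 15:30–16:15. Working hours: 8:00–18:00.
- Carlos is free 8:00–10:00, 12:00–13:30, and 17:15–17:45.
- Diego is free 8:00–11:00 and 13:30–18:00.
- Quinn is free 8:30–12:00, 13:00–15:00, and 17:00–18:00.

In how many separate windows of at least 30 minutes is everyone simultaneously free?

2

Aarav free within 08:00–18:00: 08:00–12:30, 12:45–15:15, 15:45–16:15, 16:30–18:00.
Dana free within 08:00–18:00: 08:00–08:45, 09:30–11:30, 12:45–13:00, 14:45–15:30, 16:15–18:00.
Aarav ∩ Dana: 08:00–08:45, 09:30–11:30, 12:45–13:00, 14:45–15:15, 16:30–18:00.
Aarav ∩ Dana ∩ Carlos: 08:00–08:45, 09:30–10:00, 12:45–13:00, 17:15–17:45.
Aarav ∩ Dana ∩ Carlos ∩ Diego: 08:00–08:45, 09:30–10:00, 17:15–17:45.
Aarav ∩ Dana ∩ Carlos ∩ Diego ∩ Quinn: 08:30–08:45, 09:30–10:00, 17:15–17:45.
Windows ≥ 30 min: 09:30–10:00, 17:15–17:45.
That's 2 windows.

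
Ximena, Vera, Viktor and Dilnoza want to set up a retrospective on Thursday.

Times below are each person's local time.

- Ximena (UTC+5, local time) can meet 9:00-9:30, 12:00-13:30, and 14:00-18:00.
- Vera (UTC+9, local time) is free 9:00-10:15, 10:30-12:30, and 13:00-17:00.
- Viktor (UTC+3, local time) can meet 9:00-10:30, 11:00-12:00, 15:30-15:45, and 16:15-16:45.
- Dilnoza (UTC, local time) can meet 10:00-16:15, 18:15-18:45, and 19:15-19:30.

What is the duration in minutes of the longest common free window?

0 minutes

Ximena → UTC: 04:00–04:30, 07:00–08:30, 09:00–13:00.
Vera → UTC: 00:00–01:15, 01:30–03:30, 04:00–08:00.
Viktor → UTC: 06:00–07:30, 08:00–09:00, 12:30–12:45, 13:15–13:45.
Dilnoza → UTC: 10:00–16:15, 18:15–18:45, 19:15–19:30.
Ximena ∩ Vera: 04:00–04:30, 07:00–08:00.
Ximena ∩ Vera ∩ Viktor: 07:00–07:30.
Ximena ∩ Vera ∩ Viktor ∩ Dilnoza: (none).
No common window.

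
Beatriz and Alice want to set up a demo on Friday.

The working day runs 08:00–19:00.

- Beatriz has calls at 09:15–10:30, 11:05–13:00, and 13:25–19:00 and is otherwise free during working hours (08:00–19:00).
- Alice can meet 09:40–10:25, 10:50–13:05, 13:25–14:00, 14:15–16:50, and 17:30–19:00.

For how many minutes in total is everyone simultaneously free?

Beatriz free within 08:00–19:00: 08:00–09:15, 10:30–11:05, 13:00–13:25.
Beatriz ∩ Alice: 10:50–11:05, 13:00–13:05.
Total common minutes: 15 + 5 = 20.

20 minutes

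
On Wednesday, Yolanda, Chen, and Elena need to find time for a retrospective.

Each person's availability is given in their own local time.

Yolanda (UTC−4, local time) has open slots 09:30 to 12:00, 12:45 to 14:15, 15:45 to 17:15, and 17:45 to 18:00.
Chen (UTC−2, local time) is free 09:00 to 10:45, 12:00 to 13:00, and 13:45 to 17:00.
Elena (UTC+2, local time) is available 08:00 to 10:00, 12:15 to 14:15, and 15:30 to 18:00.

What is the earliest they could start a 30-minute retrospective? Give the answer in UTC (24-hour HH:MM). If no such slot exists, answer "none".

14:00

Yolanda → UTC: 13:30–16:00, 16:45–18:15, 19:45–21:15, 21:45–22:00.
Chen → UTC: 11:00–12:45, 14:00–15:00, 15:45–19:00.
Elena → UTC: 06:00–08:00, 10:15–12:15, 13:30–16:00.
Yolanda ∩ Chen: 14:00–15:00, 15:45–16:00, 16:45–18:15.
Yolanda ∩ Chen ∩ Elena: 14:00–15:00, 15:45–16:00.
Windows ≥ 30 min: 14:00–15:00.
Earliest such window starts at 14:00.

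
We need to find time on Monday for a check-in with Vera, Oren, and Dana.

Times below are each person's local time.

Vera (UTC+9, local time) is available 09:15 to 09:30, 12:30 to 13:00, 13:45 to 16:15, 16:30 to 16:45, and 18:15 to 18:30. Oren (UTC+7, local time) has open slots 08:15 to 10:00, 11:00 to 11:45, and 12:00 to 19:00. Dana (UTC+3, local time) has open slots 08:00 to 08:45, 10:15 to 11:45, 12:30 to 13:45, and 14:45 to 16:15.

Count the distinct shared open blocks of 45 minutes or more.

Vera → UTC: 00:15–00:30, 03:30–04:00, 04:45–07:15, 07:30–07:45, 09:15–09:30.
Oren → UTC: 01:15–03:00, 04:00–04:45, 05:00–12:00.
Dana → UTC: 05:00–05:45, 07:15–08:45, 09:30–10:45, 11:45–13:15.
Vera ∩ Oren: 05:00–07:15, 07:30–07:45, 09:15–09:30.
Vera ∩ Oren ∩ Dana: 05:00–05:45, 07:30–07:45.
Windows ≥ 45 min: 05:00–05:45.
That's 1 window.

1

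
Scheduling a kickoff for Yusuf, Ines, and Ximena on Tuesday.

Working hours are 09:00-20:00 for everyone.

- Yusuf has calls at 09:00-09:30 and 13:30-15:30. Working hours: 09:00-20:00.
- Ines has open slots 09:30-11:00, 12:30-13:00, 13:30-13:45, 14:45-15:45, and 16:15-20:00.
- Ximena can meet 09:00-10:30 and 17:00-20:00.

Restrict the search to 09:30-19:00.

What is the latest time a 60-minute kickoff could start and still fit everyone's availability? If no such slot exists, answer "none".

Yusuf free within 09:00–20:00: 09:30–13:30, 15:30–20:00.
Yusuf ∩ Ines: 09:30–11:00, 12:30–13:00, 15:30–15:45, 16:15–20:00.
Yusuf ∩ Ines ∩ Ximena: 09:30–10:30, 17:00–20:00.
Restricted to 09:30–19:00: 09:30–10:30, 17:00–19:00.
Windows ≥ 60 min: 09:30–10:30, 17:00–19:00.
Latest start in the last window 17:00–19:00 is 19:00 − 60 min = 18:00.

18:00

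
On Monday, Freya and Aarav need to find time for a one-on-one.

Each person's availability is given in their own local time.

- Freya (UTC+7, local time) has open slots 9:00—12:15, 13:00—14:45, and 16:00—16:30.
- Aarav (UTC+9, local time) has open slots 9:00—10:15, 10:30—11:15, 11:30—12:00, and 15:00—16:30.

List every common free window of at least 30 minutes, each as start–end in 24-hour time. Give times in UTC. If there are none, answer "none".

Freya → UTC: 02:00–05:15, 06:00–07:45, 09:00–09:30.
Aarav → UTC: 00:00–01:15, 01:30–02:15, 02:30–03:00, 06:00–07:30.
Freya ∩ Aarav: 02:00–02:15, 02:30–03:00, 06:00–07:30.
Windows ≥ 30 min: 02:30–03:00, 06:00–07:30.

02:30–03:00, 06:00–07:30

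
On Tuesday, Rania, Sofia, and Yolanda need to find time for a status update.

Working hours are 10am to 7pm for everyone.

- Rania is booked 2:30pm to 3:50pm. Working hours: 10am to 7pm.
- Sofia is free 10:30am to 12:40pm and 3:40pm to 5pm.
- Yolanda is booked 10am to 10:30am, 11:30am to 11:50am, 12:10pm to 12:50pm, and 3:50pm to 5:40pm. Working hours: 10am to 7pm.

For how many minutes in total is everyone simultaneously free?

Rania free within 10:00–19:00: 10:00–14:30, 15:50–19:00.
Yolanda free within 10:00–19:00: 10:30–11:30, 11:50–12:10, 12:50–15:50, 17:40–19:00.
Rania ∩ Sofia: 10:30–12:40, 15:50–17:00.
Rania ∩ Sofia ∩ Yolanda: 10:30–11:30, 11:50–12:10.
Total common minutes: 60 + 20 = 80.

80 minutes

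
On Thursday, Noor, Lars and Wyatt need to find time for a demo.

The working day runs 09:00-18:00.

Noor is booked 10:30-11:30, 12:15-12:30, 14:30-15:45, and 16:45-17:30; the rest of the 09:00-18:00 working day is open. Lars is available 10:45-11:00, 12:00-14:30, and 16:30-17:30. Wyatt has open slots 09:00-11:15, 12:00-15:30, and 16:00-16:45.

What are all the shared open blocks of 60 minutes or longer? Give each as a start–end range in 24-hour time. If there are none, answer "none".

12:30–14:30

Noor free within 09:00–18:00: 09:00–10:30, 11:30–12:15, 12:30–14:30, 15:45–16:45, 17:30–18:00.
Noor ∩ Lars: 12:00–12:15, 12:30–14:30, 16:30–16:45.
Noor ∩ Lars ∩ Wyatt: 12:00–12:15, 12:30–14:30, 16:30–16:45.
Windows ≥ 60 min: 12:30–14:30.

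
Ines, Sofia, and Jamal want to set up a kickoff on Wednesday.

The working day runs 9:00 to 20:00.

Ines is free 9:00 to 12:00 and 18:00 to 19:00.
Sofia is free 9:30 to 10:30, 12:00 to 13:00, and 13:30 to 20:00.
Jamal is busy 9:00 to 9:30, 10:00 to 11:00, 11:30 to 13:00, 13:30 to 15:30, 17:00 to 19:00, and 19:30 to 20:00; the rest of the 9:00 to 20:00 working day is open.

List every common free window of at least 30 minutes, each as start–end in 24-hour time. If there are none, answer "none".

Jamal free within 09:00–20:00: 09:30–10:00, 11:00–11:30, 13:00–13:30, 15:30–17:00, 19:00–19:30.
Ines ∩ Sofia: 09:30–10:30, 18:00–19:00.
Ines ∩ Sofia ∩ Jamal: 09:30–10:00.
Windows ≥ 30 min: 09:30–10:00.

09:30–10:00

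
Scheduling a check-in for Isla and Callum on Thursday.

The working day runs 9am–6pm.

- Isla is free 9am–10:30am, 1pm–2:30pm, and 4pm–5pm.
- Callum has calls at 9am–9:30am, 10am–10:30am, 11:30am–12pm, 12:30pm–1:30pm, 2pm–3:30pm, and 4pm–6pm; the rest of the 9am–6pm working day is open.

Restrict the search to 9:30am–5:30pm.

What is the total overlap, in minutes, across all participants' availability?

Callum free within 09:00–18:00: 09:30–10:00, 10:30–11:30, 12:00–12:30, 13:30–14:00, 15:30–16:00.
Isla ∩ Callum: 09:30–10:00, 13:30–14:00.
Restricted to 09:30–17:30: 09:30–10:00, 13:30–14:00.
Total common minutes: 30 + 30 = 60.

60 minutes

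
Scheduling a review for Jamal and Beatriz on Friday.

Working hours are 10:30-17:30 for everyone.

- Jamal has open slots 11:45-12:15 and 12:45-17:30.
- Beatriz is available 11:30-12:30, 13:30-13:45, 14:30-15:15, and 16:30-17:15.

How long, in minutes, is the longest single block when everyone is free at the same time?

Jamal ∩ Beatriz: 11:45–12:15, 13:30–13:45, 14:30–15:15, 16:30–17:15.
Common window lengths: 30, 15, 45, 45 min; longest is 45.

45 minutes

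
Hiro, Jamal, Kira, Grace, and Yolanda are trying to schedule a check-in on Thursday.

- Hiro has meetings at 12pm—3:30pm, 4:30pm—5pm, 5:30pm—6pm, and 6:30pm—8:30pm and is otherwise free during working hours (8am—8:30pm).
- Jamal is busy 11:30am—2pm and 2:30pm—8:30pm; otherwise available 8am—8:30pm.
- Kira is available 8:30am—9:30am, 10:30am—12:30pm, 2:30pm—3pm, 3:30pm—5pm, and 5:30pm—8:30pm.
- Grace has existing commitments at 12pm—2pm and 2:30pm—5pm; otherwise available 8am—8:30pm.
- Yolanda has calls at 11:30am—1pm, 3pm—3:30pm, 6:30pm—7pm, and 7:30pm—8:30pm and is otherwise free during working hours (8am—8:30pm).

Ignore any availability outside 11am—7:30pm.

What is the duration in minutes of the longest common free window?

Hiro free within 08:00–20:30: 08:00–12:00, 15:30–16:30, 17:00–17:30, 18:00–18:30.
Jamal free within 08:00–20:30: 08:00–11:30, 14:00–14:30.
Grace free within 08:00–20:30: 08:00–12:00, 14:00–14:30, 17:00–20:30.
Yolanda free within 08:00–20:30: 08:00–11:30, 13:00–15:00, 15:30–18:30, 19:00–19:30.
Hiro ∩ Jamal: 08:00–11:30.
Hiro ∩ Jamal ∩ Kira: 08:30–09:30, 10:30–11:30.
Hiro ∩ Jamal ∩ Kira ∩ Grace: 08:30–09:30, 10:30–11:30.
Hiro ∩ Jamal ∩ Kira ∩ Grace ∩ Yolanda: 08:30–09:30, 10:30–11:30.
Restricted to 11:00–19:30: 11:00–11:30.
Single common window of 30 minutes.

30 minutes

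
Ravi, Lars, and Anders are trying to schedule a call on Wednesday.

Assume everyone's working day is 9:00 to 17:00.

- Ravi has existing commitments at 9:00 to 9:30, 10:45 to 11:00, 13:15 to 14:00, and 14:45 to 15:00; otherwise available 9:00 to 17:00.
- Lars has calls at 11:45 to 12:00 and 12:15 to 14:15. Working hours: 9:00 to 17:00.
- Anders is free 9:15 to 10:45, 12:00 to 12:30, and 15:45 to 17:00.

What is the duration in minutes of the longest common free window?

75 minutes

Ravi free within 09:00–17:00: 09:30–10:45, 11:00–13:15, 14:00–14:45, 15:00–17:00.
Lars free within 09:00–17:00: 09:00–11:45, 12:00–12:15, 14:15–17:00.
Ravi ∩ Lars: 09:30–10:45, 11:00–11:45, 12:00–12:15, 14:15–14:45, 15:00–17:00.
Ravi ∩ Lars ∩ Anders: 09:30–10:45, 12:00–12:15, 15:45–17:00.
Common window lengths: 75, 15, 75 min; longest is 75.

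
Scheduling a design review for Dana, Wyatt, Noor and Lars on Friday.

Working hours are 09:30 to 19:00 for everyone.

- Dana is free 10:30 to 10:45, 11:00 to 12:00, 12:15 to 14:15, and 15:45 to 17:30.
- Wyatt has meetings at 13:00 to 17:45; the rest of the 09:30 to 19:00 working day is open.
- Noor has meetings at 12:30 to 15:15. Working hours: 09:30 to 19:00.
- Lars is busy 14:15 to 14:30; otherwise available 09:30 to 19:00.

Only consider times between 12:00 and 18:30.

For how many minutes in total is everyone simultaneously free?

15 minutes

Wyatt free within 09:30–19:00: 09:30–13:00, 17:45–19:00.
Noor free within 09:30–19:00: 09:30–12:30, 15:15–19:00.
Lars free within 09:30–19:00: 09:30–14:15, 14:30–19:00.
Dana ∩ Wyatt: 10:30–10:45, 11:00–12:00, 12:15–13:00.
Dana ∩ Wyatt ∩ Noor: 10:30–10:45, 11:00–12:00, 12:15–12:30.
Dana ∩ Wyatt ∩ Noor ∩ Lars: 10:30–10:45, 11:00–12:00, 12:15–12:30.
Restricted to 12:00–18:30: 12:15–12:30.
Total common minutes: 15.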